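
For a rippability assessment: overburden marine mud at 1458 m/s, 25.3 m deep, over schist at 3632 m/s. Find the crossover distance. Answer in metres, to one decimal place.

77.4 m

θ_c = arcsin(1458/3632) = 23.67°, so cos θ_c = 0.9159 and tᵢ = 2h cos θ_c/V₁ = 0.0318 s.
At crossover x/V₁ = x/V₂ + tᵢ ⇒ x = tᵢ/(1/V₁ − 1/V₂) = 0.03179/(6.8587e-04 − 2.7533e-04) = 77.42 m.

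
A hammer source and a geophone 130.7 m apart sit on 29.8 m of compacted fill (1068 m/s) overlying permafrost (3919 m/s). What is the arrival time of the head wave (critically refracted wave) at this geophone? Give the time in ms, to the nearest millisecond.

θ_c = arcsin(V₁/V₂) = arcsin(1068/3919) = 15.81°, cos θ_c = 0.9622.
Intercept time tᵢ = 2h cos θ_c / V₁ = 2·29.8·0.9622/1068 = 0.05369 s.
t = x/V₂ + tᵢ = 130.7/3919 + 0.05369 = 0.08704 s.

87 ms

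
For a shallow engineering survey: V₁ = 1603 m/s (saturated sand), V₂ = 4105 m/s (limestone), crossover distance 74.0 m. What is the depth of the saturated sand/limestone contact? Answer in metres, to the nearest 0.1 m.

24.5 m

x_cross = 2h·√((V₂+V₁)/(V₂−V₁)) → h = x_cross / (2·√((V₂+V₁)/(V₂−V₁))).
√((V₂+V₁)/(V₂−V₁)) = √((4105+1603)/(4105−1603)) = 1.5104.
h = 74.0 / (2·1.5104) = 24.50 m.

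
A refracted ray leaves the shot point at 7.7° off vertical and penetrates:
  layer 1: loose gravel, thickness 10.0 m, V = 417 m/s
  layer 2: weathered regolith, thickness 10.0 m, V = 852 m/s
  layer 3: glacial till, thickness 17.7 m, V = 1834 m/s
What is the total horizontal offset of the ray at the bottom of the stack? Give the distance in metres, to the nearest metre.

Apply Snell's law at each interface; in layer i the horizontal offset is hᵢ·tan θᵢ.
Layer 1: θ = 7.70°; offset = 10.0·tan 7.70° = 1.352 m.
Layer 2: sin θ = 852·sin 7.7°/417 = 0.2738, θ = 15.89°; offset = 10.0·tan 15.89° = 2.846 m.
Layer 3: sin θ = 1834·sin 7.7°/417 = 0.5893, θ = 36.11°; offset = 17.7·tan 36.11° = 12.910 m.
Summing the layer offsets gives 17.108 m.

17 m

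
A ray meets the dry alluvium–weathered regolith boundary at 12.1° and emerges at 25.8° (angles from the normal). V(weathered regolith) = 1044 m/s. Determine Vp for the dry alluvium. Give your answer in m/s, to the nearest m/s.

sin 12.1° = 0.2096; sin 25.8° = 0.4352.
V₁ = V₂·(sin θ₁/sin θ₂) = 1044·(0.2096/0.4352) = 502.82 m/s.

503 m/s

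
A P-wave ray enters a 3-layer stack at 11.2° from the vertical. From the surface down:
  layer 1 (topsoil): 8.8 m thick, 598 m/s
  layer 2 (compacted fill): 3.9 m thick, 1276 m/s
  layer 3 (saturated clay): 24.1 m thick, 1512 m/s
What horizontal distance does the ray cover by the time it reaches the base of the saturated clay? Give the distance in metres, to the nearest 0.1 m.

Ray parameter p = sin 11.2° / 598 m/s = 3.2481e-04 s/m.
Layer 1: θ = 11.20°; offset = 8.8·tan 11.20° = 1.742 m.
Layer 2: sin θ = p·1276 = 0.4145 → θ = 24.48°; offset = 3.9·tan 24.48° = 1.776 m.
Layer 3: sin θ = p·1512 = 0.4911 → θ = 29.41°; offset = 24.1·tan 29.41° = 13.587 m.
Total horizontal offset = 17.106 m.

17.1 m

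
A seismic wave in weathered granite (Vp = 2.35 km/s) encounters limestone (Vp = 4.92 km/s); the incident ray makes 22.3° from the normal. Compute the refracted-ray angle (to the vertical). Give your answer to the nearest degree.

53°

sin θ₁/V₁ = sin θ₂/V₂ ⇒ sin θ₂ = 4.92·sin 22.3°/2.35 = 4.92·0.3795/2.35 = 0.7944.
θ₂ = arcsin 0.7944 = 52.60° from the normal.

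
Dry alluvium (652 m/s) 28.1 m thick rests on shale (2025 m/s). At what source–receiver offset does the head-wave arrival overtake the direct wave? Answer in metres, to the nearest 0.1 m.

78.5 m

x_cross = 2h·√((V₂+V₁)/(V₂−V₁)).
(V₂+V₁)/(V₂−V₁) = (2025+652)/(2025−652) = 1.9497; √ = 1.3963.
x_cross = 2·28.1·1.3963 = 78.47 m.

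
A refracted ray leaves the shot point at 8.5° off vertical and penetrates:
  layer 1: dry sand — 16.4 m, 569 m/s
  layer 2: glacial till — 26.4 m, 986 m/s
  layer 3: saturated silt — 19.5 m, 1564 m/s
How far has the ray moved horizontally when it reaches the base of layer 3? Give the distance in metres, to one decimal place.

Ray parameter p = sin 8.5° / 569 m/s = 2.5977e-04 s/m.
Layer 1: θ = 8.50°; offset = 16.4·tan 8.50° = 2.451 m.
Layer 2: sin θ = p·986 = 0.2561 → θ = 14.84°; offset = 26.4·tan 14.84° = 6.995 m.
Layer 3: sin θ = p·1564 = 0.4063 → θ = 23.97°; offset = 19.5·tan 23.97° = 8.670 m.
Total horizontal offset = 18.117 m.

18.1 m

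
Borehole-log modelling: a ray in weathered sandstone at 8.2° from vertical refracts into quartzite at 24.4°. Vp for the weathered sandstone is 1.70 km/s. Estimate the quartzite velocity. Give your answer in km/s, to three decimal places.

sin 8.2° = 0.1426; sin 24.4° = 0.4131.
V₂ = V₁·(sin θ₂/sin θ₁) = 1.70·(0.4131/0.1426) = 4.924 km/s.

4.924 km/s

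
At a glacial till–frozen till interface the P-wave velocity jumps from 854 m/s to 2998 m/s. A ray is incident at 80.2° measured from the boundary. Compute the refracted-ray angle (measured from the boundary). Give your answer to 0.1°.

Convert to the normal: θ₁ = 90° − 80.2° = 9.8°.
Snell's law: sin θ₂ = (V₂/V₁)·sin θ₁ = (2998/854)·sin 9.8° = 0.5975.
θ₂ = sin⁻¹(0.5975) = 36.69° (from vertical).
From the interface: 90° − 36.69° = 53.31°.

53.3°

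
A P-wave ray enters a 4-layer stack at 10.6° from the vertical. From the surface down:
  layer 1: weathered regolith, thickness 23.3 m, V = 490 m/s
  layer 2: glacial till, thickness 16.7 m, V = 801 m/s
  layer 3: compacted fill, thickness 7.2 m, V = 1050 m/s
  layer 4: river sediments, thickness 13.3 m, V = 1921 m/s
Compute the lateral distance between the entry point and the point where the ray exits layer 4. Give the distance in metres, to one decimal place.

26.6 m

Apply Snell's law at each interface; in layer i the horizontal offset is hᵢ·tan θᵢ.
Layer 1: θ = 10.60°; offset = 23.3·tan 10.60° = 4.360 m.
Layer 2: sin θ = 801·sin 10.6°/490 = 0.3007, θ = 17.50°; offset = 16.7·tan 17.50° = 5.265 m.
Layer 3: sin θ = 1050·sin 10.6°/490 = 0.3942, θ = 23.21°; offset = 7.2·tan 23.21° = 3.088 m.
Layer 4: sin θ = 1921·sin 10.6°/490 = 0.7212, θ = 46.15°; offset = 13.3·tan 46.15° = 13.845 m.
Summing the layer offsets gives 26.559 m.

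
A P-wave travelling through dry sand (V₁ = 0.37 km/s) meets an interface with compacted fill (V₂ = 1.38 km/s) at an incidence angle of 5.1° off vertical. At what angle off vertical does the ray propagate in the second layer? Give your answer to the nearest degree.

sin θ₁/V₁ = sin θ₂/V₂ ⇒ sin θ₂ = 1.38·sin 5.1°/0.37 = 1.38·0.0889/0.37 = 0.3316.
θ₂ = arcsin 0.3316 = 19.36° from the normal.

19°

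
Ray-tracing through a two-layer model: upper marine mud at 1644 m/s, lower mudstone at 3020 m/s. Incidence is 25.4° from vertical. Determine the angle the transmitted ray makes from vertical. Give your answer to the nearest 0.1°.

Snell's law: sin θ₂ = (V₂/V₁)·sin θ₁ = (3020/1644)·sin 25.4° = 0.7879.
θ₂ = arcsin 0.7879 = 51.99° from the normal.

52.0°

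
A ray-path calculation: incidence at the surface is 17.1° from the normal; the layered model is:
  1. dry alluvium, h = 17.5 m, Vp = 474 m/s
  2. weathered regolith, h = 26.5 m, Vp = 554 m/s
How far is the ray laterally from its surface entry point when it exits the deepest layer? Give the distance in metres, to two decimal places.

Ray parameter p = sin 17.1° / 474 m/s = 6.2034e-04 s/m.
Layer 1: θ = 17.10°; offset = 17.5·tan 17.10° = 5.3837 m.
Layer 2: sin θ = p·554 = 0.3437 → θ = 20.10°; offset = 26.5·tan 20.10° = 9.6979 m.
Summing the layer offsets gives 15.0816 m.

15.08 m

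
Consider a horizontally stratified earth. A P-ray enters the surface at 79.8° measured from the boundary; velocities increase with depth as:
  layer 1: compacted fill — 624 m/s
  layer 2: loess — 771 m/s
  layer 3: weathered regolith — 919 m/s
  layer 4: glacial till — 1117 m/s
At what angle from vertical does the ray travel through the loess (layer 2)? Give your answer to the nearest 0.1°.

From the normal: θ₁ = 90° − 79.8° = 10.2°.
Ray parameter p = sin 10.2° / 624 = 2.8379e-04 s/m.
sin θ_2 = p·V_2 = 2.8379e-04 × 771 = 0.2188.
θ_2 = 12.64° from the vertical.

12.6°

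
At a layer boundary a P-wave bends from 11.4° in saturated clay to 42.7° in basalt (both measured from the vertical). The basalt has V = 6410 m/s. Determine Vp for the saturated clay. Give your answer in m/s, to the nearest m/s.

1868 m/s

Snell's law: sin 11.4°/V₁ = sin 42.7°/V₂.
V₁ = V₂·sin 11.4°/sin 42.7° = 6410 × 0.2915 = 1868.27 m/s.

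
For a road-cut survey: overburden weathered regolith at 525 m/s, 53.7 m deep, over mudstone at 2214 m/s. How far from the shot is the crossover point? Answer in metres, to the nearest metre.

x_cross = 2h·√((V₂+V₁)/(V₂−V₁)).
(V₂+V₁)/(V₂−V₁) = (2214+525)/(2214−525) = 1.6217; √ = 1.2734.
x_cross = 2·53.7·1.2734 = 136.77 m.

137 m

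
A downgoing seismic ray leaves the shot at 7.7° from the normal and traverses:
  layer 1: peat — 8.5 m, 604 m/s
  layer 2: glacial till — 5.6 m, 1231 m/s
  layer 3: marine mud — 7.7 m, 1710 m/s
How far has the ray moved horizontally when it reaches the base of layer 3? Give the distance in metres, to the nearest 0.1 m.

Ray parameter p = sin 7.7° / 604 m/s = 2.2183e-04 s/m.
Layer 1: θ = 7.70°; offset = 8.5·tan 7.70° = 1.149 m.
Layer 2: sin θ = p·1231 = 0.2731 → θ = 15.85°; offset = 5.6·tan 15.85° = 1.590 m.
Layer 3: sin θ = p·1710 = 0.3793 → θ = 22.29°; offset = 7.7·tan 22.29° = 3.157 m.
Σ offsets = 5.896 m.

5.9 m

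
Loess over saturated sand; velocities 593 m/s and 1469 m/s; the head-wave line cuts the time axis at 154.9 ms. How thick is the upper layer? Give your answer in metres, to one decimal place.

h = tᵢ·V₁·V₂ / (2·√(V₂²−V₁²)).
√(V₂²−V₁²) = √(1469² − 593²) = 1344.0 m/s.
h = 0.1549 s × 593 × 1469 / (2 × 1344.0) = 50.20 m.

50.2 m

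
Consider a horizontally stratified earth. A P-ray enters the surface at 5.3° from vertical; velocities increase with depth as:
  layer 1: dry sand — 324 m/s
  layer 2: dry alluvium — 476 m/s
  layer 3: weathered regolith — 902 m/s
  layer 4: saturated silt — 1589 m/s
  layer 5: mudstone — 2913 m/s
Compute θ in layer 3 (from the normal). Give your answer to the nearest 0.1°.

14.9°

Ray parameter p = sin 5.3° / 324 = 2.8509e-04 s/m.
sin θ_3 = p·V_3 = 2.8509e-04 × 902 = 0.2572.
θ_3 = arcsin 0.2572 = 14.90°.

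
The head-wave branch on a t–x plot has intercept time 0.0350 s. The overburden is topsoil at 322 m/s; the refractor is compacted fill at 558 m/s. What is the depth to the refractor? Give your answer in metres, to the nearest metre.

h = tᵢ·V₁·V₂ / (2·√(V₂²−V₁²)).
√(V₂²−V₁²) = √(558² − 322²) = 455.7 m/s.
h = 0.035 s × 322 × 558 / (2 × 455.7) = 6.90 m.

7 m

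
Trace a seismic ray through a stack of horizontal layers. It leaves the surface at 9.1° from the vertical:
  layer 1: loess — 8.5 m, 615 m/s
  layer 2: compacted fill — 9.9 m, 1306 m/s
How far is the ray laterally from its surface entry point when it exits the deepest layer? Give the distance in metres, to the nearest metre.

5 m

Apply Snell's law at each interface; in layer i the horizontal offset is hᵢ·tan θᵢ.
Layer 1: θ = 9.10°; offset = 8.5·tan 9.10° = 1.361 m.
Layer 2: sin θ = 1306·sin 9.1°/615 = 0.3359, θ = 19.62°; offset = 9.9·tan 19.62° = 3.530 m.
Σ offsets = 4.892 m.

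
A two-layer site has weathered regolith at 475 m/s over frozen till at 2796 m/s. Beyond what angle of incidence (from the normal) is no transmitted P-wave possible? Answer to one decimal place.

9.8°

Critical incidence: sin θ_c = V₁/V₂ = 475/2796 = 0.1699.
θ_c = arcsin 0.1699 = 9.78°.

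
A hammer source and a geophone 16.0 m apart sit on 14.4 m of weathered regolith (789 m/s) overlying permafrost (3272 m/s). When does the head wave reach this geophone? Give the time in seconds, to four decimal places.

t = x/V₂ + 2h·√(V₂²−V₁²)/(V₁V₂).
√(V₂²−V₁²) = √(3272²−789²) = 3175.4 m/s; delay term = 2·14.4·3175.4/(789·3272) = 0.03542 s.
t = 16.0/3272 + 0.03542 = 0.04031 s.

0.0403 s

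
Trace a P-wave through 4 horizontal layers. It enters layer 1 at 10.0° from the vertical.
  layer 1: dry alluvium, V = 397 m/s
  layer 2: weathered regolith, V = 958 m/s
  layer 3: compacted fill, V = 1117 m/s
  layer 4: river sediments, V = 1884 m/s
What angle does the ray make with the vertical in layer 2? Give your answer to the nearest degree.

25°

Ray parameter p = sin 10.0° / 397 = 4.3740e-04 s/m.
sin θ_2 = p·V_2 = 4.3740e-04 × 958 = 0.4190.
θ_2 = 24.77° from the vertical.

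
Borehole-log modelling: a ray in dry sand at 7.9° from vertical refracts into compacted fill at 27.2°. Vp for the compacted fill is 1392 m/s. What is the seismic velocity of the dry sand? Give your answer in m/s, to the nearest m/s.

419 m/s

sin 7.9° = 0.1374; sin 27.2° = 0.4571.
V₁ = V₂·(sin θ₁/sin θ₂) = 1392·(0.1374/0.4571) = 418.56 m/s.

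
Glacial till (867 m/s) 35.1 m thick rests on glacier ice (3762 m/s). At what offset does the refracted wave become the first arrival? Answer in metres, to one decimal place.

88.8 m

θ_c = arcsin(867/3762) = 13.32°, so cos θ_c = 0.9731 and tᵢ = 2h cos θ_c/V₁ = 0.0788 s.
At crossover x/V₁ = x/V₂ + tᵢ ⇒ x = tᵢ/(1/V₁ − 1/V₂) = 0.07879/(1.1534e-03 − 2.6582e-04) = 88.77 m.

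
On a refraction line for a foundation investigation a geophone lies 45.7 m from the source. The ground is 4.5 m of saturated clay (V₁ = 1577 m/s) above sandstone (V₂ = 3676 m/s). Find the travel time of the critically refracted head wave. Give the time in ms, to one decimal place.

17.6 ms

θ_c = arcsin(V₁/V₂) = arcsin(1577/3676) = 25.40°, cos θ_c = 0.9033.
Intercept time tᵢ = 2h cos θ_c / V₁ = 2·4.5·0.9033/1577 = 0.00516 s.
t = x/V₂ + tᵢ = 45.7/3676 + 0.00516 = 0.01759 s.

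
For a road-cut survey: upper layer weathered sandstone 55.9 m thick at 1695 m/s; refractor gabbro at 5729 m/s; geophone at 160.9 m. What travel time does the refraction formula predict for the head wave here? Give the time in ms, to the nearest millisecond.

91 ms

t = x/V₂ + 2h·√(V₂²−V₁²)/(V₁V₂).
√(V₂²−V₁²) = √(5729²−1695²) = 5472.5 m/s; delay term = 2·55.9·5472.5/(1695·5729) = 0.06301 s.
t = 160.9/5729 + 0.06301 = 0.09109 s.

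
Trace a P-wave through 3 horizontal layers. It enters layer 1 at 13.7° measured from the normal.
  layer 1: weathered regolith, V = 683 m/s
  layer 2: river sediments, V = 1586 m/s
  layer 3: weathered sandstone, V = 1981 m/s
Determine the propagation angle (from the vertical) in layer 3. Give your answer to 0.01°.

Ray parameter p = sin 13.7° / 683 = 3.4676e-04 s/m.
sin θ_3 = p·V_3 = 3.4676e-04 × 1981 = 0.6869.
θ_3 = arcsin 0.6869 = 43.39°.

43.39°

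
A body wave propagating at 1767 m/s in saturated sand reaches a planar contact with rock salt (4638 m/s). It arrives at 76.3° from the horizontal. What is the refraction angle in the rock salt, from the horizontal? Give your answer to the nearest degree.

52°

Angle from the normal: 90° − 76.3° = 13.7°.
Snell's law: sin θ₂ = (V₂/V₁)·sin θ₁ = (4638/1767)·sin 13.7° = 0.6216.
θ₂ = sin⁻¹(0.6216) = 38.44° (from vertical).
From the interface: 90° − 38.44° = 51.56°.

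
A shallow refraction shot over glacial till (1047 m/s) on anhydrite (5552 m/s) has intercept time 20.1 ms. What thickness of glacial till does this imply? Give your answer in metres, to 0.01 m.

10.71 m

θ_c = arcsin(1047/5552) = 10.87°; cos θ_c = 0.9821.
tᵢ = 2h cos θ_c/V₁ ⇒ h = tᵢ·V₁/(2 cos θ_c) = 0.0201·1047/(2·0.9821) = 10.71 m.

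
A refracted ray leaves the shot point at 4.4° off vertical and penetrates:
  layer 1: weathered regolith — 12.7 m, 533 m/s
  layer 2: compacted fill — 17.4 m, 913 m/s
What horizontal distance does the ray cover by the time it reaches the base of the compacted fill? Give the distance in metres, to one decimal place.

Apply Snell's law at each interface; in layer i the horizontal offset is hᵢ·tan θᵢ.
Layer 1: θ = 4.40°; offset = 12.7·tan 4.40° = 0.977 m.
Layer 2: sin θ = 913·sin 4.4°/533 = 0.1314, θ = 7.55°; offset = 17.4·tan 7.55° = 2.307 m.
Summing the layer offsets gives 3.284 m.

3.3 m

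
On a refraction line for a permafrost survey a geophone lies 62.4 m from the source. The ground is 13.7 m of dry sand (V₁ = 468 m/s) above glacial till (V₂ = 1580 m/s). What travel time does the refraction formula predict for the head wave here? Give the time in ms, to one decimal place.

t = x/V₂ + 2h·√(V₂²−V₁²)/(V₁V₂).
√(V₂²−V₁²) = √(1580²−468²) = 1509.1 m/s; delay term = 2·13.7·1509.1/(468·1580) = 0.05592 s.
t = 62.4/1580 + 0.05592 = 0.09541 s.

95.4 ms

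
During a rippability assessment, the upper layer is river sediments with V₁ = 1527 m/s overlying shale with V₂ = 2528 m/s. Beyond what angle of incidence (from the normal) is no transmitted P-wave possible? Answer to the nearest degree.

Critical incidence: sin θ_c = V₁/V₂ = 1527/2528 = 0.6040.
θ_c = arcsin 0.6040 = 37.16°.

37°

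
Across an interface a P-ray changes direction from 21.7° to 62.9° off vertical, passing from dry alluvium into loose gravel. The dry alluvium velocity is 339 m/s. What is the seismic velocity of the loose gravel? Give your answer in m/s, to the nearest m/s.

816 m/s

Snell's law: sin 21.7°/V₁ = sin 62.9°/V₂.
V₂ = V₁·sin 62.9°/sin 21.7° = 339 × 2.4076 = 816.19 m/s.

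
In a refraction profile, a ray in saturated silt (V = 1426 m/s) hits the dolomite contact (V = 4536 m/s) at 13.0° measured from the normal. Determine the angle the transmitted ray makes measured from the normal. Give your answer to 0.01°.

Snell's law: sin θ₂ = (V₂/V₁)·sin θ₁ = (4536/1426)·sin 13.0° = 0.7156.
θ₂ = sin⁻¹(0.7156) = 45.69° (from vertical).

45.69°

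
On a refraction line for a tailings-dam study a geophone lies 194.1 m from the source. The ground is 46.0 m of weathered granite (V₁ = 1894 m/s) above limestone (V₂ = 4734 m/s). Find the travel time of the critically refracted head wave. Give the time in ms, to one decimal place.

t = x/V₂ + 2h·√(V₂²−V₁²)/(V₁V₂).
√(V₂²−V₁²) = √(4734²−1894²) = 4338.6 m/s; delay term = 2·46.0·4338.6/(1894·4734) = 0.04452 s.
t = 194.1/4734 + 0.04452 = 0.08552 s.

85.5 ms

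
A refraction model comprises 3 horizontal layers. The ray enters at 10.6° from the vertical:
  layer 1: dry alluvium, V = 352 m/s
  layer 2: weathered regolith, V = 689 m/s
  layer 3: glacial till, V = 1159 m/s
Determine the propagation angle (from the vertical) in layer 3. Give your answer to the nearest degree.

37°

Snell's law across each interface conserves sin θ / V, so sin θ_3 = V_3·sin θ₁/V₁.
sin θ_3 = 1159 × sin 10.6° / 352 = 0.6057.
θ_3 = arcsin 0.6057 = 37.28°.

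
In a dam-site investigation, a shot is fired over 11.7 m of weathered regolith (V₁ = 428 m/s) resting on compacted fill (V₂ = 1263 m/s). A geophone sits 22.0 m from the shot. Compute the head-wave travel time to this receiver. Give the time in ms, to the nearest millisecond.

69 ms

t = x/V₂ + 2h·√(V₂²−V₁²)/(V₁V₂).
√(V₂²−V₁²) = √(1263²−428²) = 1188.3 m/s; delay term = 2·11.7·1188.3/(428·1263) = 0.05144 s.
t = 22.0/1263 + 0.05144 = 0.06886 s.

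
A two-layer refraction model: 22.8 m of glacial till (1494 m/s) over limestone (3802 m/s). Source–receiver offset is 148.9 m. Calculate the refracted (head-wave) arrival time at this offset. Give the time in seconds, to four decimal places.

θ_c = arcsin(V₁/V₂) = arcsin(1494/3802) = 23.14°, cos θ_c = 0.9196.
Intercept time tᵢ = 2h cos θ_c / V₁ = 2·22.8·0.9196/1494 = 0.02807 s.
t = x/V₂ + tᵢ = 148.9/3802 + 0.02807 = 0.06723 s.

0.0672 s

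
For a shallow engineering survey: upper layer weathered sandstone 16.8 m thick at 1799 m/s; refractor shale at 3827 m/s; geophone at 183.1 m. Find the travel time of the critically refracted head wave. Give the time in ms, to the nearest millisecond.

64 ms

t = x/V₂ + 2h·√(V₂²−V₁²)/(V₁V₂).
√(V₂²−V₁²) = √(3827²−1799²) = 3377.8 m/s; delay term = 2·16.8·3377.8/(1799·3827) = 0.01648 s.
t = 183.1/3827 + 0.01648 = 0.06433 s.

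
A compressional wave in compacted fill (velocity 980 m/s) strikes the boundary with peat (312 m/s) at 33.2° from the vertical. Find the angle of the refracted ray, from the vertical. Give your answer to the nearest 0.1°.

Snell's law: sin θ₂ = (V₂/V₁)·sin θ₁ = (312/980)·sin 33.2° = 0.1743.
θ₂ = arcsin 0.1743 = 10.04° from the normal.

10.0°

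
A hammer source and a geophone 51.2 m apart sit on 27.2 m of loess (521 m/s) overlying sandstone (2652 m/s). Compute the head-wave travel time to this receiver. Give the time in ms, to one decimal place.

121.7 ms

θ_c = arcsin(V₁/V₂) = arcsin(521/2652) = 11.33°, cos θ_c = 0.9805.
Intercept time tᵢ = 2h cos θ_c / V₁ = 2·27.2·0.9805/521 = 0.10238 s.
t = x/V₂ + tᵢ = 51.2/2652 + 0.10238 = 0.12169 s.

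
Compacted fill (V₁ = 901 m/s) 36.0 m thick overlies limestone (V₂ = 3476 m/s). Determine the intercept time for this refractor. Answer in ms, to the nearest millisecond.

77 ms

tᵢ = 2h·√(V₂²−V₁²)/(V₁V₂).
√(V₂²−V₁²) = √(3476²−901²) = 3357.2 m/s.
tᵢ = 2·36.0·3357.2/(901·3476) = 0.07718 s.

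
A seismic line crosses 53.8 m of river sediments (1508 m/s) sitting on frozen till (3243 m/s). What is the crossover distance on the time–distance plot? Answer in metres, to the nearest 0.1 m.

178.1 m

θ_c = arcsin(1508/3243) = 27.71°, so cos θ_c = 0.8853 and tᵢ = 2h cos θ_c/V₁ = 0.0632 s.
At crossover x/V₁ = x/V₂ + tᵢ ⇒ x = tᵢ/(1/V₁ − 1/V₂) = 0.06317/(6.6313e-04 − 3.0836e-04) = 178.06 m.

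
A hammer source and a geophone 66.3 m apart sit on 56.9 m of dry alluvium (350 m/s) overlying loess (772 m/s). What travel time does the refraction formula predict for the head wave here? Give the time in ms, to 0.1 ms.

θ_c = arcsin(V₁/V₂) = arcsin(350/772) = 26.96°, cos θ_c = 0.8913.
Intercept time tᵢ = 2h cos θ_c / V₁ = 2·56.9·0.8913/350 = 0.28981 s.
t = x/V₂ + tᵢ = 66.3/772 + 0.28981 = 0.37569 s.

375.7 ms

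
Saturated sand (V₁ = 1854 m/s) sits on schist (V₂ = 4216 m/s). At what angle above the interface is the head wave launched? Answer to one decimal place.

63.9°

At critical incidence the refracted ray runs along the interface (θ₂ = 90°), so sin θ_c = V₁/V₂.
θ_c = arcsin(1854/4216) = arcsin 0.4398 = 26.09°.
Measured from the interface: 90° − 26.09° = 63.91°.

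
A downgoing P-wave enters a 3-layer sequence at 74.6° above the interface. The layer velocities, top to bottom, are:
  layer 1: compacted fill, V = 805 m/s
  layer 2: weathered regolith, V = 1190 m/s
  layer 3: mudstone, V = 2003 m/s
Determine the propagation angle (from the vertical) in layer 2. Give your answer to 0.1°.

23.1°

From the normal: θ₁ = 90° − 74.6° = 15.4°.
Snell's law across each interface conserves sin θ / V, so sin θ_2 = V_2·sin θ₁/V₁.
sin θ_2 = 1190 × sin 15.4° / 805 = 0.3926.
θ_2 = arcsin 0.3926 = 23.11°.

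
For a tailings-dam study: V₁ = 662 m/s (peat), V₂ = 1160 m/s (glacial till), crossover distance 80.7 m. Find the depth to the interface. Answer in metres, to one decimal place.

h = (x_cross/2)·√((V₂−V₁)/(V₂+V₁)).
(V₂−V₁)/(V₂+V₁) = (1160−662)/(1160+662) = 0.2733; √ = 0.5228.
h = (80.7/2)·0.5228 = 21.10 m.

21.1 m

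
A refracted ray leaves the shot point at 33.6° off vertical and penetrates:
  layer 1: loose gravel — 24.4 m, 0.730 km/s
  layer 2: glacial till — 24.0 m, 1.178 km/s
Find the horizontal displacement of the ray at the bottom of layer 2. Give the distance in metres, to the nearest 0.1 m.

63.8 m

Apply Snell's law at each interface; in layer i the horizontal offset is hᵢ·tan θᵢ.
Layer 1: θ = 33.60°; offset = 24.4·tan 33.60° = 16.211 m.
Layer 2: sin θ = 1.178·sin 33.6°/0.730 = 0.8930, θ = 63.25°; offset = 24.0·tan 63.25° = 47.623 m.
Total horizontal offset = 63.834 m.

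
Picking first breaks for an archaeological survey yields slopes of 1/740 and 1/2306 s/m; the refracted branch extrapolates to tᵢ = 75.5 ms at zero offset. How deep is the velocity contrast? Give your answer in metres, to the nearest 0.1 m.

29.5 m

h = tᵢ·V₁·V₂ / (2·√(V₂²−V₁²)).
√(V₂²−V₁²) = √(2306² − 740²) = 2184.0 m/s.
h = 0.0755 s × 740 × 2306 / (2 × 2184.0) = 29.49 m.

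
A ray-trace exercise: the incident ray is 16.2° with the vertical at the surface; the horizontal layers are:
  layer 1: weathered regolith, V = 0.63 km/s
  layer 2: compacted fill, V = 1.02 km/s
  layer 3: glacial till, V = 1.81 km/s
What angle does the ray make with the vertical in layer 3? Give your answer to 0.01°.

Ray parameter p = sin 16.2° / 0.63 = 4.4284e-01 s/km.
sin θ_3 = p·V_3 = 4.4284e-01 × 1.81 = 0.8015.
θ_3 = 53.28° from the vertical.

53.28°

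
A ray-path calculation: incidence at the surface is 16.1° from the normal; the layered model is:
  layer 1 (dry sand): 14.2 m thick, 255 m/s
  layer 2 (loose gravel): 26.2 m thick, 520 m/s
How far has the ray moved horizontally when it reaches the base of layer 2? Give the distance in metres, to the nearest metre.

Apply Snell's law at each interface; in layer i the horizontal offset is hᵢ·tan θᵢ.
Layer 1: θ = 16.10°; offset = 14.2·tan 16.10° = 4.099 m.
Layer 2: sin θ = 520·sin 16.1°/255 = 0.5655, θ = 34.44°; offset = 26.2·tan 34.44° = 17.965 m.
Σ offsets = 22.063 m.

22 m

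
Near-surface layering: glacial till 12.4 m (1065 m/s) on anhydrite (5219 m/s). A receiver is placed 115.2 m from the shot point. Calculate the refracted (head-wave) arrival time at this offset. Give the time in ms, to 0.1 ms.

44.9 ms

t = x/V₂ + 2h·√(V₂²−V₁²)/(V₁V₂).
√(V₂²−V₁²) = √(5219²−1065²) = 5109.2 m/s; delay term = 2·12.4·5109.2/(1065·5219) = 0.02280 s.
t = 115.2/5219 + 0.02280 = 0.04487 s.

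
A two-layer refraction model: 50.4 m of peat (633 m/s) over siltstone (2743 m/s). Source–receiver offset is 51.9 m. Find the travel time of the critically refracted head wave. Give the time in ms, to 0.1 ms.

173.9 ms

t = x/V₂ + 2h·√(V₂²−V₁²)/(V₁V₂).
√(V₂²−V₁²) = √(2743²−633²) = 2669.0 m/s; delay term = 2·50.4·2669.0/(633·2743) = 0.15494 s.
t = 51.9/2743 + 0.15494 = 0.17386 s.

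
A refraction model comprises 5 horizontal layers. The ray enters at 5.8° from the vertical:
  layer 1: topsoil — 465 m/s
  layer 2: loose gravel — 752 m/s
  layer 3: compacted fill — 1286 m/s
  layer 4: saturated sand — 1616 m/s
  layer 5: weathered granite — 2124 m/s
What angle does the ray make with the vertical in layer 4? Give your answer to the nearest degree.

21°

Snell's law across each interface conserves sin θ / V, so sin θ_4 = V_4·sin θ₁/V₁.
sin θ_4 = 1616 × sin 5.8° / 465 = 0.3512.
θ_4 = 20.56° from the vertical.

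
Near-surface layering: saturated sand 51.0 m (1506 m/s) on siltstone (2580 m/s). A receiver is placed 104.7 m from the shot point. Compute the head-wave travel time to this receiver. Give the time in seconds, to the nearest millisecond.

θ_c = arcsin(V₁/V₂) = arcsin(1506/2580) = 35.71°, cos θ_c = 0.8120.
Intercept time tᵢ = 2h cos θ_c / V₁ = 2·51.0·0.8120/1506 = 0.05499 s.
t = x/V₂ + tᵢ = 104.7/2580 + 0.05499 = 0.09557 s.

0.096 s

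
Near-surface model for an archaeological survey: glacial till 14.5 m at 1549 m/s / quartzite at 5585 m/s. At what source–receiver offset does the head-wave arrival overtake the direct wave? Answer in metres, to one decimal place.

θ_c = arcsin(1549/5585) = 16.10°, so cos θ_c = 0.9608 and tᵢ = 2h cos θ_c/V₁ = 0.0180 s.
At crossover x/V₁ = x/V₂ + tᵢ ⇒ x = tᵢ/(1/V₁ − 1/V₂) = 0.01799/(6.4558e-04 − 1.7905e-04) = 38.56 m.

38.6 m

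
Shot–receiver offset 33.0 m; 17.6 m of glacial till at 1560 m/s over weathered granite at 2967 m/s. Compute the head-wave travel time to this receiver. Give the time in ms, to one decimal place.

t = x/V₂ + 2h·√(V₂²−V₁²)/(V₁V₂).
√(V₂²−V₁²) = √(2967²−1560²) = 2523.8 m/s; delay term = 2·17.6·2523.8/(1560·2967) = 0.01919 s.
t = 33.0/2967 + 0.01919 = 0.03032 s.

30.3 ms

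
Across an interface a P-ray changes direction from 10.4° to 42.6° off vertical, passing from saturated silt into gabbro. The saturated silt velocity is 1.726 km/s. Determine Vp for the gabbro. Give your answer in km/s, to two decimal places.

Snell's law: sin 10.4°/V₁ = sin 42.6°/V₂.
V₂ = V₁·sin 42.6°/sin 10.4° = 1.726 × 3.7496 = 6.47 km/s.

6.47 km/s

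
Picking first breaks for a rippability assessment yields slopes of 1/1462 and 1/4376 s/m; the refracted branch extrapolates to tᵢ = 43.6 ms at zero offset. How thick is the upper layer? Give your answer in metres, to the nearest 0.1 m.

33.8 m

h = tᵢ·V₁·V₂ / (2·√(V₂²−V₁²)).
√(V₂²−V₁²) = √(4376² − 1462²) = 4124.6 m/s.
h = 0.0436 s × 1462 × 4376 / (2 × 4124.6) = 33.81 m.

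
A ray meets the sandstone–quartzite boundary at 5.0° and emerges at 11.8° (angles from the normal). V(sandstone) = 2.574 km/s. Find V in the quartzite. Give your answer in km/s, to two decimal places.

6.04 km/s

sin 5.0° = 0.0872; sin 11.8° = 0.2045.
V₂ = V₁·(sin θ₂/sin θ₁) = 2.574·(0.2045/0.0872) = 6.04 km/s.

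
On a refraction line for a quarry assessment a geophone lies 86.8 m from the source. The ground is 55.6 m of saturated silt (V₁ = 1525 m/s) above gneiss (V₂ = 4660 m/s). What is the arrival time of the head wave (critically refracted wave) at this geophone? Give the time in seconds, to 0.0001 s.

0.0875 s

θ_c = arcsin(V₁/V₂) = arcsin(1525/4660) = 19.10°, cos θ_c = 0.9449.
Intercept time tᵢ = 2h cos θ_c / V₁ = 2·55.6·0.9449/1525 = 0.06890 s.
t = x/V₂ + tᵢ = 86.8/4660 + 0.06890 = 0.08753 s.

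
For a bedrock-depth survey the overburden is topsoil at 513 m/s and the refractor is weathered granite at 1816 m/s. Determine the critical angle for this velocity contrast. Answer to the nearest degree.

16°

Critical incidence: sin θ_c = V₁/V₂ = 513/1816 = 0.2825.
θ_c = arcsin 0.2825 = 16.41°.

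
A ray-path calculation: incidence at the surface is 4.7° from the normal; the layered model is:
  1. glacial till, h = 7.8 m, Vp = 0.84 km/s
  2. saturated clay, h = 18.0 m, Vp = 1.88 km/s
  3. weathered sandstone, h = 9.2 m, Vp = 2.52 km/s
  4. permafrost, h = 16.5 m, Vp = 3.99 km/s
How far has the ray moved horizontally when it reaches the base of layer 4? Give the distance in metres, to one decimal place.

13.3 m

Ray parameter p = sin 4.7° / 0.84 km/s = 9.7546e-02 s/km.
Layer 1: θ = 4.70°; offset = 7.8·tan 4.70° = 0.641 m.
Layer 2: sin θ = p·1.88 = 0.1834 → θ = 10.57°; offset = 18.0·tan 10.57° = 3.358 m.
Layer 3: sin θ = p·2.52 = 0.2458 → θ = 14.23°; offset = 9.2·tan 14.23° = 2.333 m.
Layer 4: sin θ = p·3.99 = 0.3892 → θ = 22.91°; offset = 16.5·tan 22.91° = 6.972 m.
Summing the layer offsets gives 13.304 m.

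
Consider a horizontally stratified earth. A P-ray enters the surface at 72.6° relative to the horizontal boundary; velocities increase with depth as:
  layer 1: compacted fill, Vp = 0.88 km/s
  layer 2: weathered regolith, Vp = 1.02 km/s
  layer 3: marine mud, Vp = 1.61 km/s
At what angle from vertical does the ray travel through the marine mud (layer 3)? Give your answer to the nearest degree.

From the normal: θ₁ = 90° − 72.6° = 17.4°.
Ray parameter p = sin 17.4° / 0.88 = 3.3982e-01 s/km.
sin θ_3 = p·V_3 = 3.3982e-01 × 1.61 = 0.5471.
θ_3 = 33.17° from the vertical.

33°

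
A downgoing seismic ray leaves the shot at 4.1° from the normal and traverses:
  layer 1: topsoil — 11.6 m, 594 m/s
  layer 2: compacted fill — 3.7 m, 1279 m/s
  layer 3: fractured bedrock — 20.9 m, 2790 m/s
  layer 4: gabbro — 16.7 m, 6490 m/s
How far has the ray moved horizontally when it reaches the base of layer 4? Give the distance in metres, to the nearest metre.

30 m

Apply Snell's law at each interface; in layer i the horizontal offset is hᵢ·tan θᵢ.
Layer 1: θ = 4.10°; offset = 11.6·tan 4.10° = 0.831 m.
Layer 2: sin θ = 1279·sin 4.1°/594 = 0.1539, θ = 8.86°; offset = 3.7·tan 8.86° = 0.576 m.
Layer 3: sin θ = 2790·sin 4.1°/594 = 0.3358, θ = 19.62°; offset = 20.9·tan 19.62° = 7.451 m.
Layer 4: sin θ = 6490·sin 4.1°/594 = 0.7812, θ = 51.37°; offset = 16.7·tan 51.37° = 20.896 m.
Σ offsets = 29.755 m.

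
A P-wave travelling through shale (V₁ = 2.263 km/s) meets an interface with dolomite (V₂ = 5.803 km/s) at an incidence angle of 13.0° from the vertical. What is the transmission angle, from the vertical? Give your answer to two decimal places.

Snell's law: sin θ₂ = (V₂/V₁)·sin θ₁ = (5.803/2.263)·sin 13.0° = 0.5768.
θ₂ = sin⁻¹(0.5768) = 35.23° (from vertical).

35.23°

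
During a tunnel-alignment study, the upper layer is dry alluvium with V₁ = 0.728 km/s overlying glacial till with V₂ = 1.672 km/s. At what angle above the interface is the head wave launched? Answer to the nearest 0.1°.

At critical incidence the refracted ray runs along the interface (θ₂ = 90°), so sin θ_c = V₁/V₂.
θ_c = arcsin(0.728/1.672) = arcsin 0.4354 = 25.81°.
Measured from the interface: 90° − 25.81° = 64.19°.

64.2°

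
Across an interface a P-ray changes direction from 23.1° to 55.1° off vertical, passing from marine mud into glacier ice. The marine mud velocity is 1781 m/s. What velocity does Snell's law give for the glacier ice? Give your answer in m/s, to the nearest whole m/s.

3723 m/s

sin 23.1° = 0.3923; sin 55.1° = 0.8202.
V₂ = V₁·(sin θ₂/sin θ₁) = 1781·(0.8202/0.3923) = 3723.05 m/s.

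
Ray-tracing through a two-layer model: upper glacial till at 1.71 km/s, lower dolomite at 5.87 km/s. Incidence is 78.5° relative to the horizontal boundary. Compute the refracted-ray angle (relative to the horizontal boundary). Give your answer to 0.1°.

Convert to the normal: θ₁ = 90° − 78.5° = 11.5°.
Snell's law: sin θ₂ = (V₂/V₁)·sin θ₁ = (5.87/1.71)·sin 11.5° = 0.6844.
θ₂ = sin⁻¹(0.6844) = 43.19° (from vertical).
From the interface: 90° − 43.19° = 46.81°.

46.8°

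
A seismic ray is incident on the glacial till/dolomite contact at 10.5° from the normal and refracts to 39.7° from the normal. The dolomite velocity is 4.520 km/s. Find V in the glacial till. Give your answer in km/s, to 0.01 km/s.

1.29 km/s

sin 10.5° = 0.1822; sin 39.7° = 0.6388.
V₁ = V₂·(sin θ₁/sin θ₂) = 4.520·(0.1822/0.6388) = 1.29 km/s.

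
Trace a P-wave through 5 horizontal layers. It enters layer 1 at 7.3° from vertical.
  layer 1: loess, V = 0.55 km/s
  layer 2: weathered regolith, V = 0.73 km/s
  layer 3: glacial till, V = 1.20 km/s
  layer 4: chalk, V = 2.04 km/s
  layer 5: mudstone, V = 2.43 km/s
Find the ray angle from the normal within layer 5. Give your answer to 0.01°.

Ray parameter p = sin 7.3° / 0.55 = 2.3103e-01 s/km.
sin θ_5 = p·V_5 = 2.3103e-01 × 2.43 = 0.5614.
θ_5 = 34.15° from the vertical.

34.15°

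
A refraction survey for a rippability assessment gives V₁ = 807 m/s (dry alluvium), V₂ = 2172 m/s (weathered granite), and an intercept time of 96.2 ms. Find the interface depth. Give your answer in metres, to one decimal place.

h = tᵢ·V₁·V₂ / (2·√(V₂²−V₁²)).
√(V₂²−V₁²) = √(2172² − 807²) = 2016.5 m/s.
h = 0.0962 s × 807 × 2172 / (2 × 2016.5) = 41.81 m.

41.8 m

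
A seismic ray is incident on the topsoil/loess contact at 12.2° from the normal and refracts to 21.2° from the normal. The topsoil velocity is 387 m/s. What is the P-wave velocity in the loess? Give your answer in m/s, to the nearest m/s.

662 m/s

Snell's law: sin 12.2°/V₁ = sin 21.2°/V₂.
V₂ = V₁·sin 21.2°/sin 12.2° = 387 × 1.7112 = 662.24 m/s.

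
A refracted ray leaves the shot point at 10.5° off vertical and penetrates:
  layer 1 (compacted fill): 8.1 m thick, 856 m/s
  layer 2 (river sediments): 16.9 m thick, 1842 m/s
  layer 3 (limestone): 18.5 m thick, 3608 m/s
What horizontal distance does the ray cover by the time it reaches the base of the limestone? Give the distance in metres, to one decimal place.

30.9 m

Apply Snell's law at each interface; in layer i the horizontal offset is hᵢ·tan θᵢ.
Layer 1: θ = 10.50°; offset = 8.1·tan 10.50° = 1.501 m.
Layer 2: sin θ = 1842·sin 10.5°/856 = 0.3921, θ = 23.09°; offset = 16.9·tan 23.09° = 7.204 m.
Layer 3: sin θ = 3608·sin 10.5°/856 = 0.7681, θ = 50.18°; offset = 18.5·tan 50.18° = 22.192 m.
Summing the layer offsets gives 30.898 m.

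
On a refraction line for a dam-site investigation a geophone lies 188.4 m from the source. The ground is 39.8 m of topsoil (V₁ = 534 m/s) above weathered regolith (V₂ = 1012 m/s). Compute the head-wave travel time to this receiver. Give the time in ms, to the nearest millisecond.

θ_c = arcsin(V₁/V₂) = arcsin(534/1012) = 31.85°, cos θ_c = 0.8495.
Intercept time tᵢ = 2h cos θ_c / V₁ = 2·39.8·0.8495/534 = 0.12662 s.
t = x/V₂ + tᵢ = 188.4/1012 + 0.12662 = 0.31279 s.

313 ms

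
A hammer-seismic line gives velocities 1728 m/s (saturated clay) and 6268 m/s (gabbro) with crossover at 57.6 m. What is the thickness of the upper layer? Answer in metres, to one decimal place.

21.7 m

x_cross = 2h·√((V₂+V₁)/(V₂−V₁)) → h = x_cross / (2·√((V₂+V₁)/(V₂−V₁))).
√((V₂+V₁)/(V₂−V₁)) = √((6268+1728)/(6268−1728)) = 1.3271.
h = 57.6 / (2·1.3271) = 21.70 m.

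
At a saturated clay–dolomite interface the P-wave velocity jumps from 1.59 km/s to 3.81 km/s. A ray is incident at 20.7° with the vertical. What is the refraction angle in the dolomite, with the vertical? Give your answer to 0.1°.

57.9°

sin θ₁/V₁ = sin θ₂/V₂ ⇒ sin θ₂ = 3.81·sin 20.7°/1.59 = 3.81·0.3535/1.59 = 0.8470.
θ₂ = arcsin 0.8470 = 57.89° from the normal.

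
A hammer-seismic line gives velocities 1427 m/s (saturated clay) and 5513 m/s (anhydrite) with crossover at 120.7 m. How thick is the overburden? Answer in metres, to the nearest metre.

h = (x_cross/2)·√((V₂−V₁)/(V₂+V₁)).
(V₂−V₁)/(V₂+V₁) = (5513−1427)/(5513+1427) = 0.5888; √ = 0.7673.
h = (120.7/2)·0.7673 = 46.31 m.

46 m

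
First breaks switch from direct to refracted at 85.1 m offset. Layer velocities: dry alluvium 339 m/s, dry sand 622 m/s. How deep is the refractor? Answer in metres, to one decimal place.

23.1 m

h = (x_cross/2)·√((V₂−V₁)/(V₂+V₁)).
(V₂−V₁)/(V₂+V₁) = (622−339)/(622+339) = 0.2945; √ = 0.5427.
h = (85.1/2)·0.5427 = 23.09 m.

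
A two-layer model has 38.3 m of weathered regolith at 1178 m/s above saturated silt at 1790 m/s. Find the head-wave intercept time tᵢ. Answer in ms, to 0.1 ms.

θ_c = arcsin(V₁/V₂) = arcsin(1178/1790) = 41.16°; cos θ_c = 0.7529.
tᵢ = 2h·cos θ_c / V₁ = 2·38.3·0.7529 / 1178 = 0.04896 s.

49.0 ms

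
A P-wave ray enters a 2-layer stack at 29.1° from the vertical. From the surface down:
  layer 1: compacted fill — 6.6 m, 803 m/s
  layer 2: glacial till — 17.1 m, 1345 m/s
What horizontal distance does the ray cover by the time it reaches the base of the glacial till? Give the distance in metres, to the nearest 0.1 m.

Apply Snell's law at each interface; in layer i the horizontal offset is hᵢ·tan θᵢ.
Layer 1: θ = 29.10°; offset = 6.6·tan 29.10° = 3.674 m.
Layer 2: sin θ = 1345·sin 29.1°/803 = 0.8146, θ = 54.55°; offset = 17.1·tan 54.55° = 24.015 m.
Σ offsets = 27.689 m.

27.7 m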